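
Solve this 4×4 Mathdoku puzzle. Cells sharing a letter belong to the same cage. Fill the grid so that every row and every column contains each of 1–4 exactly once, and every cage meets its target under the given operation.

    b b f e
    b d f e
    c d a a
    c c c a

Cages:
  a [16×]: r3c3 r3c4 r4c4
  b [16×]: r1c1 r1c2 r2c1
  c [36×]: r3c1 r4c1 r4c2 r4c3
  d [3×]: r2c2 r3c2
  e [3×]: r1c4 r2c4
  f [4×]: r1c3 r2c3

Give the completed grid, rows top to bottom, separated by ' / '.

The 4 cells of cage c must have product 36, leaving r3c1 = 3.
Row 3 now contains 3, which forces r3c2 = 1.
Row 3 now contains 1, leaving r3c4 = 4.
4 is placed in column 4; hence r4c4 = 2.
Column 2 now contains 1, so r2c2 = 3.
Row 2 already has 3, leaving r2c4 = 1.
Row 3 now contains 4, leaving r3c3 = 2.
Column 2 now contains 3, which forces r4c2 = 4.
Cage b needs product 16; hence r1c1 = 4.
Column 2 now contains 4, which forces r1c2 = 2.
Cage f's pair has product 4; hence r1c3 = 1.
Column 4 now contains 1, which forces r1c4 = 3.
The 3 cells of cage b must have product 16, leaving r2c1 = 2.
Row 2 now contains 1, which forces r2c3 = 4.
4 is placed in row 4, so r4c1 = 1.
Cage c has product 36; hence r4c3 = 3.

4 2 1 3 / 2 3 4 1 / 3 1 2 4 / 1 4 3 2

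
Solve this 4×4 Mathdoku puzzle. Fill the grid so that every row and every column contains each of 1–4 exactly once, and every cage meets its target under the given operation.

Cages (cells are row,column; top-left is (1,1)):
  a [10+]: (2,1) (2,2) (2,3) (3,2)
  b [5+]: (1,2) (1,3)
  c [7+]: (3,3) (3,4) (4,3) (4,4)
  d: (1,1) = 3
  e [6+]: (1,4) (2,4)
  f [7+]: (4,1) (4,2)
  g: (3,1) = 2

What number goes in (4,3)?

2

D is a freebie, so (1,1) = 3.
Cage g is given, which forces (3,1) = 2.
3 is placed in column 1, so (4,1) = 4.
4 is placed in row 4, so (4,2) = 3.
Column 1 already has 4, leaving (2,1) = 1.
The 4 cells of cage a must have sum 10, leaving (2,2) = 2.
The 4 cells of cage a must have sum 10, so (2,3) = 3.
Row 2 already has 2; hence (2,4) = 4.
Cage a needs sum 10, leaving (3,2) = 4.
Column 3 already has 3, so (3,3) = 1.
Row 3 now contains 1, leaving (3,4) = 3.
Column 3 already has 1, so (4,3) = 2.
Row 4 now contains 2; hence (4,4) = 1.
4 is placed in column 2, leaving (1,2) = 1.
Column 3 already has 1, which forces (1,3) = 4.
Column 4 now contains 4, leaving (1,4) = 2.
Completed grid: 3 1 4 2 / 1 2 3 4 / 2 4 1 3 / 4 3 2 1.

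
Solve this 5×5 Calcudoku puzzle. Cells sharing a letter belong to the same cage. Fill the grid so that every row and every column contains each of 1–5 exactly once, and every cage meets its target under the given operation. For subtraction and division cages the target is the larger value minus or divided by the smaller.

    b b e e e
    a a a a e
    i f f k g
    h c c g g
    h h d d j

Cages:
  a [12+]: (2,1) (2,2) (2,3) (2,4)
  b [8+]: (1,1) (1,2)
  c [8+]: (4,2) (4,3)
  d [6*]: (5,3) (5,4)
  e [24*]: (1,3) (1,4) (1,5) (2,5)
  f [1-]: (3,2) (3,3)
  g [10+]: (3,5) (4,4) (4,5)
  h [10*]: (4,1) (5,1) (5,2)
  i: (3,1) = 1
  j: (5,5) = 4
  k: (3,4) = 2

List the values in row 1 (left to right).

3 5 4 1 2

I is a freebie, which forces (3,1) = 1.
Cage k is a single given cell, which forces (3,4) = 2.
Column 4 now contains 2, so (5,4) = 3.
Cage j is a single given cell, leaving (5,5) = 4.
The 3 cells of cage h must have product 10, leaving (5,2) = 1.
Row 5 now contains 3; hence (5,3) = 2.
The 3 cells of cage h must have product 10, leaving (4,1) = 2.
Row 4 already has 2, leaving (4,5) = 1.
Row 5 already has 2, so (5,1) = 5.
5 is placed in column 1; hence (1,1) = 3.
Cage b needs two cells with sum 8, which forces (1,2) = 5.
3 is placed in row 1, so (1,5) = 2.
5 is placed in column 1; hence (2,1) = 4.
Cage a needs sum 12, leaving (2,2) = 2.
Column 5 now contains 2, so (2,5) = 3.
The 3 cells of cage g must have sum 10; hence (3,5) = 5.
Column 2 already has 5; hence (4,2) = 3.
Row 4 now contains 3; hence (4,3) = 5.
Cage g has sum 10, leaving (4,4) = 4.
Cage e has product 24, leaving (1,3) = 4.
Column 4 now contains 4; hence (1,4) = 1.
Column 3 already has 5, leaving (2,3) = 1.
The 4 cells of cage a must have sum 12, which forces (2,4) = 5.
Column 2 already has 3, which forces (3,2) = 4.
Cage f needs two cells with difference 1; hence (3,3) = 3.
Completed grid: 3 5 4 1 2 / 4 2 1 5 3 / 1 4 3 2 5 / 2 3 5 4 1 / 5 1 2 3 4.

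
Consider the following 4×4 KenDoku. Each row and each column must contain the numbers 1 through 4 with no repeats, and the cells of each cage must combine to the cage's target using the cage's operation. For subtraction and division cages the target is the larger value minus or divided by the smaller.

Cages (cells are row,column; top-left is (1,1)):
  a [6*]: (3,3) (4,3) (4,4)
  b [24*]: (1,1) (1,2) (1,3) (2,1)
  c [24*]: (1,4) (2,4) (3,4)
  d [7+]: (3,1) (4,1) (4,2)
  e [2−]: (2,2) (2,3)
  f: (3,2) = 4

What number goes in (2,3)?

1

Cage f is a single given cell, which forces (3,2) = 4.
In row 4, 4 can only go at (4,1), so (4,1) = 4.
Cage b needs product 24, so (1,3) = 4.
Cage c needs product 24, leaving (2,4) = 4.
In row 2, 2 can only go at (2,1), so (2,1) = 2.
Column 1 already has 2, which forces (3,1) = 1.
Cage d has sum 7, so (4,2) = 2.
Column 1 already has 1, leaving (1,1) = 3.
Cage b has product 24, leaving (1,2) = 1.
3 is placed in row 1, leaving (1,4) = 2.
1 is placed in column 2, which forces (2,2) = 3.
Row 2 already has 3, leaving (2,3) = 1.
Cage a needs product 6, leaving (3,3) = 2.
Column 4 already has 2; hence (3,4) = 3.
Column 3 now contains 1, so (4,3) = 3.
Column 4 now contains 3; hence (4,4) = 1.
The full grid is 3 1 4 2 / 2 3 1 4 / 1 4 2 3 / 4 2 3 1.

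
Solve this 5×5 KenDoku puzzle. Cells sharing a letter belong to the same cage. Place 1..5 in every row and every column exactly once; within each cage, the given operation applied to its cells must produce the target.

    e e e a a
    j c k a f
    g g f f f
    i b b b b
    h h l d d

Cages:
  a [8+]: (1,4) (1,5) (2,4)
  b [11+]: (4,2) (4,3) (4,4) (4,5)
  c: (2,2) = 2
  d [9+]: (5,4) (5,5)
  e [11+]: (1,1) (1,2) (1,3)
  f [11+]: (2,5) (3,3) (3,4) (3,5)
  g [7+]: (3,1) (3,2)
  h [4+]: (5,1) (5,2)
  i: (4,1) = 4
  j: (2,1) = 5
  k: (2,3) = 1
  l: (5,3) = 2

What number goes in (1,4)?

J is a freebie; hence (2,1) = 5.
C is a freebie; hence (2,2) = 2.
Cage k is a single given cell, which forces (2,3) = 1.
Cage i is given; hence (4,1) = 4.
Cage l is a single given cell, leaving (5,3) = 2.
Column 1 already has 4, leaving (1,1) = 2.
2 is placed in column 1, so (3,1) = 3.
3 is placed in column 1, which forces (5,1) = 1.
Row 5 already has 1, so (5,2) = 3.
Cage g needs two cells with sum 7, so (3,2) = 4.
Row 3 now contains 4, so (3,3) = 5.
5 is placed in column 3, so (4,3) = 3.
Column 2 already has 4, leaving (1,2) = 5.
5 is placed in column 3; hence (1,3) = 4.
The 4 cells of cage f must have sum 11, which forces (2,5) = 3.
5 is placed in column 2, which forces (4,2) = 1.
Cage a has sum 8, which forces (1,4) = 3.
Column 5 already has 3; hence (1,5) = 1.
Row 2 now contains 3, which forces (2,4) = 4.
1 is placed in column 5, leaving (3,5) = 2.
2 is placed in column 5, leaving (4,5) = 5.
Column 4 already has 4, so (5,4) = 5.
Column 5 now contains 5, so (5,5) = 4.
Row 3 already has 2; hence (3,4) = 1.
Row 4 already has 5, which forces (4,4) = 2.
Completed grid: 2 5 4 3 1 / 5 2 1 4 3 / 3 4 5 1 2 / 4 1 3 2 5 / 1 3 2 5 4.

3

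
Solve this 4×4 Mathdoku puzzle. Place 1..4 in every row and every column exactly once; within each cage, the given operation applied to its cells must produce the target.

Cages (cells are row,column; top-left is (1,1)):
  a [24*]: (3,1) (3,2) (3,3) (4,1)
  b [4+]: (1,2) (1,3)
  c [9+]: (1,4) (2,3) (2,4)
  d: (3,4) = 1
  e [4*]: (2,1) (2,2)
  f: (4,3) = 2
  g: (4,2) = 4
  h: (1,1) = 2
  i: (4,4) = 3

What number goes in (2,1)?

Cage h is a single given cell; hence (1,1) = 2.
Cage d is a single given cell, so (3,4) = 1.
Cage g is a single given cell; hence (4,2) = 4.
Cage f is a single given cell, leaving (4,3) = 2.
I is a freebie; hence (4,4) = 3.
3 is placed in column 4, leaving (1,4) = 4.
The two cells of cage e must have product 4; hence (2,1) = 4.
Column 2 already has 4, so (2,2) = 1.
Cage c has sum 9, which forces (2,3) = 3.
The 3 cells of cage c must have sum 9; hence (2,4) = 2.
Column 1 now contains 4, which forces (3,1) = 3.
Cage a needs product 24, so (3,2) = 2.
Column 3 now contains 3, leaving (3,3) = 4.
3 is placed in row 4, which forces (4,1) = 1.
Column 2 now contains 1; hence (1,2) = 3.
Column 3 now contains 3; hence (1,3) = 1.
Completed grid: 2 3 1 4 / 4 1 3 2 / 3 2 4 1 / 1 4 2 3.

4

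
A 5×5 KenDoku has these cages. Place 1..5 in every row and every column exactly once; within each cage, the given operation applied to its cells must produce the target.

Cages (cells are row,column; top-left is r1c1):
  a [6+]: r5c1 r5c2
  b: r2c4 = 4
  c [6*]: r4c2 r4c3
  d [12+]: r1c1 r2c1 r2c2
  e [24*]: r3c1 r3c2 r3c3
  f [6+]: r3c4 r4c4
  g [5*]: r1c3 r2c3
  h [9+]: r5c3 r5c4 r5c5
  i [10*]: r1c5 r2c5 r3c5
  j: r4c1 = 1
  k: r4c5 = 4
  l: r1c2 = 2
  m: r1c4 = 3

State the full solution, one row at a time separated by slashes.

4 2 5 3 1 / 3 5 1 4 2 / 2 4 3 1 5 / 1 3 2 5 4 / 5 1 4 2 3

Cage l is a single given cell, so r1c2 = 2.
Cage m is a single given cell; hence r1c4 = 3.
Cage b is a single given cell, so r2c4 = 4.
Cage j is given, so r4c1 = 1.
Column 2 now contains 2, which forces r4c2 = 3.
3 is placed in row 4, leaving r4c3 = 2.
Row 4 now contains 2, so r4c4 = 5.
K is a freebie; hence r4c5 = 4.
Column 2 now contains 3; hence r2c2 = 5.
Row 2 now contains 5, which forces r2c3 = 1.
Row 2 now contains 1, which forces r2c5 = 2.
Cage e needs product 24, leaving r3c1 = 2.
Column 2 now contains 3; hence r3c2 = 4.
Cage e has product 24, which forces r3c3 = 3.
The two cells of cage f must have sum 6, which forces r3c4 = 1.
1 is placed in row 3, which forces r3c5 = 5.
2 is placed in column 1, so r5c1 = 5.
4 is placed in column 2, which forces r5c2 = 1.
Row 5 now contains 5, which forces r5c3 = 4.
Column 4 already has 1, so r5c4 = 2.
Column 5 already has 5, so r5c5 = 3.
Column 1 now contains 5, leaving r1c1 = 4.
Column 3 already has 1; hence r1c3 = 5.
Column 5 already has 5; hence r1c5 = 1.
Row 2 now contains 2, which forces r2c1 = 3.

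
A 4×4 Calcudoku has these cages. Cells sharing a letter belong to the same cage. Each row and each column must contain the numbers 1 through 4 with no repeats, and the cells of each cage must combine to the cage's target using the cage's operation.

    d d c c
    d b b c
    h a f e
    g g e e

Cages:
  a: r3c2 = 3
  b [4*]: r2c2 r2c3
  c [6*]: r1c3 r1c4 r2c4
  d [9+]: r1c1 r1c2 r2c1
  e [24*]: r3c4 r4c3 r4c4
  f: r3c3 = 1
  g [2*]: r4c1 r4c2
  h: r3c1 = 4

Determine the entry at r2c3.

4

Cage h is given, leaving r3c1 = 4.
A is a freebie, so r3c2 = 3.
Cage f is a single given cell, so r3c3 = 1.
Row 3 now contains 3, so r3c4 = 2.
The 3 cells of cage d must have sum 9, leaving r1c2 = 4.
Cage c has product 6; hence r1c3 = 2.
The two cells of cage b must have product 4, which forces r2c2 = 1.
1 is placed in column 3, which forces r2c3 = 4.
1 is placed in row 2, which forces r2c4 = 3.
Column 2 already has 1; hence r4c2 = 2.
Column 3 now contains 4, so r4c3 = 3.
Column 4 already has 3; hence r4c4 = 4.
Row 1 already has 2; hence r1c1 = 3.
Column 4 already has 3, leaving r1c4 = 1.
3 is placed in row 2, leaving r2c1 = 2.
Row 4 now contains 2; hence r4c1 = 1.
Completed grid: 3 4 2 1 / 2 1 4 3 / 4 3 1 2 / 1 2 3 4.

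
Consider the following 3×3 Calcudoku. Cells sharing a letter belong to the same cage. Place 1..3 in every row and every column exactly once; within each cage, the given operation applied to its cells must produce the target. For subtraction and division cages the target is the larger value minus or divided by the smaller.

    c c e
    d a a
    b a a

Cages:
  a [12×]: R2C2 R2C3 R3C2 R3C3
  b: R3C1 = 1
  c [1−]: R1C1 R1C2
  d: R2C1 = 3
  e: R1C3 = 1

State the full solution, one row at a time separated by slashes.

2 3 1 / 3 1 2 / 1 2 3

E is a freebie, so R1C3 = 1.
D is a freebie, which forces R2C1 = 3.
Row 2 already has 3, which forces R2C3 = 2.
Cage b is given; hence R3C1 = 1.
Column 3 already has 2, so R3C3 = 3.
3 is placed in column 1, so R1C1 = 2.
Cage c needs two cells with difference 1, leaving R1C2 = 3.
Row 2 already has 2, which forces R2C2 = 1.
3 is placed in row 3, which forces R3C2 = 2.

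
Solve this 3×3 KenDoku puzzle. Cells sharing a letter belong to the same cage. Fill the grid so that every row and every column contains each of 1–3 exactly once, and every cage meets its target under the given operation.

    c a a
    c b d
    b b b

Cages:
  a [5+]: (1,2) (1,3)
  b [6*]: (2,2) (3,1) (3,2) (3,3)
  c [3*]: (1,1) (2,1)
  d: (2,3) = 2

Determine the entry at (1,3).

The 4 cells of cage b must have product 6, leaving (2,2) = 1.
D is a freebie, which forces (2,3) = 2.
Cage c's pair has product 3, leaving (1,1) = 1.
Cage a's pair has sum 5, so (1,2) = 2.
2 is placed in column 3, leaving (1,3) = 3.
Row 2 already has 1, leaving (2,1) = 3.
3 is placed in column 1, so (3,1) = 2.
Column 2 now contains 2, which forces (3,2) = 3.
3 is placed in column 3, so (3,3) = 1.
Completed grid: 1 2 3 / 3 1 2 / 2 3 1.

3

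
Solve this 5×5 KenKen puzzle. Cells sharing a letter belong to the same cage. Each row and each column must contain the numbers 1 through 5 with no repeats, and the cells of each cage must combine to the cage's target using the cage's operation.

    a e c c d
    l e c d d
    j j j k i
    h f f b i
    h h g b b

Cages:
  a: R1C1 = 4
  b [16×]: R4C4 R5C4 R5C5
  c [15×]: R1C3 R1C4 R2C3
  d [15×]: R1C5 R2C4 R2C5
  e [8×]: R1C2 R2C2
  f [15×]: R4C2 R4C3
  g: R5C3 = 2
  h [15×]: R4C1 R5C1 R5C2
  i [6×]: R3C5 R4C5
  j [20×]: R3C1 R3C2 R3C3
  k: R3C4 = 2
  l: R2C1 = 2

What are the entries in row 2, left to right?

2 4 1 3 5

A is a freebie; hence R1C1 = 4.
Row 1 already has 4, so R1C2 = 2.
Cage l is given, so R2C1 = 2.
2 is placed in column 2, leaving R2C2 = 4.
K is a freebie; hence R3C4 = 2.
Row 3 already has 2, leaving R3C5 = 3.
Column 4 now contains 2, so R4C4 = 4.
Column 5 already has 3, which forces R4C5 = 2.
G is a freebie, leaving R5C3 = 2.
Column 4 already has 4, which forces R5C4 = 1.
Column 5 now contains 2, leaving R5C5 = 4.
Cage d has product 15; hence R2C4 = 3.
The 3 cells of cage j must have product 20, so R3C3 = 4.
Cage h has product 15; hence R4C1 = 1.
Cage c has product 15, leaving R1C3 = 3.
3 is placed in column 4, which forces R1C4 = 5.
Row 1 already has 5; hence R1C5 = 1.
Cage c needs product 15, which forces R2C3 = 1.
1 is placed in column 5, so R2C5 = 5.
Column 1 already has 1, which forces R3C1 = 5.
Cage j has product 20, leaving R3C2 = 1.
Column 3 already has 3, leaving R4C3 = 5.
5 is placed in column 1; hence R5C1 = 3.
3 is placed in row 5, leaving R5C2 = 5.
Row 4 already has 5; hence R4C2 = 3.
Filled in: 4 2 3 5 1 / 2 4 1 3 5 / 5 1 4 2 3 / 1 3 5 4 2 / 3 5 2 1 4.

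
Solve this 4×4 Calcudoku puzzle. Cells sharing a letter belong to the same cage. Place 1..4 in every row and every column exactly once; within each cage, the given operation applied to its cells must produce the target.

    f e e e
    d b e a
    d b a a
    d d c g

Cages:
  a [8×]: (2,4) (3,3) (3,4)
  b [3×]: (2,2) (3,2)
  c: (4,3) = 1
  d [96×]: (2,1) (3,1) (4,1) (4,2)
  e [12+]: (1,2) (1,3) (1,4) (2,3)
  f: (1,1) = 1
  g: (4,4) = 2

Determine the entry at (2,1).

2

Cage f is a single given cell, which forces (1,1) = 1.
Cage d has product 96; hence (4,2) = 4.
Cage c is a single given cell, which forces (4,3) = 1.
Cage g is given; hence (4,4) = 2.
The 4 cells of cage e must have sum 12, so (2,3) = 3.
Cage a has product 8; hence (3,3) = 2.
2 is placed in row 4, so (4,1) = 3.
Cage e has sum 12, so (1,2) = 2.
2 is placed in column 3, so (1,3) = 4.
Cage e has sum 12, leaving (1,4) = 3.
Cage d has product 96; hence (2,1) = 2.
3 is placed in row 2, so (2,2) = 1.
Row 2 now contains 1; hence (2,4) = 4.
2 is placed in row 3, leaving (3,1) = 4.
Cage b needs two cells with product 3; hence (3,2) = 3.
4 is placed in column 4; hence (3,4) = 1.
The full grid is 1 2 4 3 / 2 1 3 4 / 4 3 2 1 / 3 4 1 2.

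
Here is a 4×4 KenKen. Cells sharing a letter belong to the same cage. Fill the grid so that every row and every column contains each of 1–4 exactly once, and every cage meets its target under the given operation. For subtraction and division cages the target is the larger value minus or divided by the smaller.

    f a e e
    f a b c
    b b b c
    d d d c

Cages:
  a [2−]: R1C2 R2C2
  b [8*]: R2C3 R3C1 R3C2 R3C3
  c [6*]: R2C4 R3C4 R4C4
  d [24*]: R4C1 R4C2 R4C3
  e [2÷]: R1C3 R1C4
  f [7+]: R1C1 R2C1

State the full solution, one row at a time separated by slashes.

3 1 2 4 / 4 3 1 2 / 1 2 4 3 / 2 4 3 1

The 4 cells of cage b must have product 8, so R2C3 = 1.
The only place for 3 in row 1 is R1C1.
Column 1 now contains 3, so R2C1 = 4.
Column 1 already has 4, leaving R4C1 = 2.
Column 1 already has 2, leaving R3C1 = 1.
Cage c has product 6; hence R4C4 = 1.
The only place for 1 in row 1 is R1C2.
Cage a needs two cells with difference 2; hence R2C2 = 3.
Row 2 already has 3, so R2C4 = 2.
Column 4 now contains 2, leaving R3C4 = 3.
3 is placed in column 2, leaving R4C2 = 4.
Row 4 already has 4, leaving R4C3 = 3.
Cage e's pair has quotient 2, which forces R1C3 = 2.
Column 4 now contains 2, which forces R1C4 = 4.
4 is placed in column 2, leaving R3C2 = 2.
Cage b has product 8; hence R3C3 = 4.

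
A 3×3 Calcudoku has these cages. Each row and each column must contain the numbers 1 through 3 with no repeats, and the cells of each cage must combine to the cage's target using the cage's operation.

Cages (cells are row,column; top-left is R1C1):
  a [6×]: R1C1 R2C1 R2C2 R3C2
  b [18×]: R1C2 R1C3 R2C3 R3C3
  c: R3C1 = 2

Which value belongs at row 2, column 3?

1

Cage b has product 18, so R1C2 = 3.
C is a freebie, leaving R3C1 = 2.
2 is placed in row 3, which forces R3C2 = 1.
Row 3 now contains 1; hence R3C3 = 3.
2 is placed in column 1, so R1C1 = 1.
Row 1 now contains 1, leaving R1C3 = 2.
Cage a needs product 6, so R2C1 = 3.
Column 2 already has 1, so R2C2 = 2.
2 is placed in column 3, so R2C3 = 1.
Filled in: 1 3 2 / 3 2 1 / 2 1 3.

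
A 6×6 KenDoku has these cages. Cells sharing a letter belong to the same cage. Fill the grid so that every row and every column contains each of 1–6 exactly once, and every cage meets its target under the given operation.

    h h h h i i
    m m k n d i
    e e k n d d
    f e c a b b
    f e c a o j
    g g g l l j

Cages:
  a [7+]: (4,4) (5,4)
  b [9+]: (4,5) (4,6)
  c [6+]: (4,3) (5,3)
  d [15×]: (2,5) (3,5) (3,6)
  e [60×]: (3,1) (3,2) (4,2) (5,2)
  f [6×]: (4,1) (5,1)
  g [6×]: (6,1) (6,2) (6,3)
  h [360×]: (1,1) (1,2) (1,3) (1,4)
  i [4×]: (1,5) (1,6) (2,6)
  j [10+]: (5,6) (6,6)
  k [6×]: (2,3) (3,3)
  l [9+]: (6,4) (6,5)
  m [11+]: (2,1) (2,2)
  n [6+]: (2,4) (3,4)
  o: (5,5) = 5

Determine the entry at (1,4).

3

Cage o is given, which forces (5,5) = 5.
The 3 cells of cage d must have product 15, which forces (3,6) = 5.
Cage e needs product 60, leaving (4,2) = 5.
Cage m needs two cells with sum 11, which forces (2,1) = 5.
Column 2 now contains 5, which forces (2,2) = 6.
The only place for 2 in row 1 is (1,5).
Cage i needs product 4, which forces (1,6) = 1.
The 3 cells of cage i must have product 4, which forces (2,6) = 2.
2 is placed in row 2, so (2,4) = 4.
Cage n needs two cells with sum 6, leaving (3,4) = 2.
The two cells of cage k must have product 6, leaving (2,3) = 1.
Row 2 now contains 1, which forces (2,5) = 3.
Row 3 already has 2, leaving (3,3) = 6.
Column 5 already has 3, so (3,5) = 1.
Column 5 already has 3, which forces (4,5) = 6.
Row 4 already has 6, so (4,6) = 3.
6 is placed in column 5, so (6,5) = 4.
4 is placed in row 6, which forces (6,6) = 6.
Row 4 already has 6; hence (4,4) = 1.
The 4 cells of cage e must have product 60, leaving (5,2) = 1.
Cage a needs two cells with sum 7; hence (5,4) = 6.
Column 6 now contains 6; hence (5,6) = 4.
Cage l's pair has sum 9, which forces (6,4) = 5.
Cage h has product 360, which forces (1,1) = 6.
Cage h needs product 360, leaving (1,2) = 4.
Cage h needs product 360, leaving (1,3) = 5.
Column 4 already has 5, leaving (1,4) = 3.
Column 2 already has 4, leaving (3,2) = 3.
Row 4 already has 1, so (4,1) = 2.
The two cells of cage c must have sum 6, which forces (4,3) = 4.
Row 5 already has 6; hence (5,1) = 3.
Row 5 now contains 4; hence (5,3) = 2.
Cage g needs product 6, so (6,1) = 1.
Column 2 already has 3, so (6,2) = 2.
Column 3 now contains 2, so (6,3) = 3.
Row 3 already has 3; hence (3,1) = 4.
Filled in: 6 4 5 3 2 1 / 5 6 1 4 3 2 / 4 3 6 2 1 5 / 2 5 4 1 6 3 / 3 1 2 6 5 4 / 1 2 3 5 4 6.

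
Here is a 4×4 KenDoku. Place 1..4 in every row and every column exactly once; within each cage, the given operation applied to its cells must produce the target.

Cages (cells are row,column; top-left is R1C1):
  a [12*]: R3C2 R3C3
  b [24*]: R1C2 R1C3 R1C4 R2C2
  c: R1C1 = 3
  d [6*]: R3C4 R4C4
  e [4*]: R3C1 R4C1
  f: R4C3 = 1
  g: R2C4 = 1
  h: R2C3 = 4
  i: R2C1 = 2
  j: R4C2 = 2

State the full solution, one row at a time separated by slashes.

3 1 2 4 / 2 3 4 1 / 1 4 3 2 / 4 2 1 3

C is a freebie, leaving R1C1 = 3.
I is a freebie, leaving R2C1 = 2.
Cage h is a single given cell, which forces R2C3 = 4.
Cage g is given, leaving R2C4 = 1.
Column 3 already has 4, leaving R3C3 = 3.
Row 3 already has 3, which forces R3C4 = 2.
Cage j is a single given cell, leaving R4C2 = 2.
Cage f is a single given cell, which forces R4C3 = 1.
Column 4 now contains 2; hence R4C4 = 3.
Cage b needs product 24, leaving R1C2 = 1.
1 is placed in column 3, which forces R1C3 = 2.
Column 4 now contains 2, which forces R1C4 = 4.
Row 2 now contains 1, which forces R2C2 = 3.
Cage e's pair has product 4, leaving R3C1 = 1.
Row 3 already has 3, leaving R3C2 = 4.
1 is placed in row 4, leaving R4C1 = 4.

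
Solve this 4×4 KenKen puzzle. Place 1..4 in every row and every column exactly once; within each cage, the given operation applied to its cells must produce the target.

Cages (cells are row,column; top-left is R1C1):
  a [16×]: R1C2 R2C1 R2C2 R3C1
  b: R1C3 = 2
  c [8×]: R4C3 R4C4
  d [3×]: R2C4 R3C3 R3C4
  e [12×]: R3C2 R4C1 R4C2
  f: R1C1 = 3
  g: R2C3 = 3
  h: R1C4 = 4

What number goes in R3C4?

Cage f is given, leaving R1C1 = 3.
Cage b is a single given cell, leaving R1C3 = 2.
H is a freebie, which forces R1C4 = 4.
G is a freebie; hence R2C3 = 3.
Cage d has product 3; hence R2C4 = 1.
Cage d needs product 3, which forces R3C3 = 1.
The 3 cells of cage d must have product 3, leaving R3C4 = 3.
Column 3 already has 2; hence R4C3 = 4.
Column 4 already has 4, leaving R4C4 = 2.
Row 1 now contains 4, leaving R1C2 = 1.
The 4 cells of cage a must have product 16; hence R2C1 = 4.
Cage a has product 16, which forces R2C2 = 2.
Cage a has product 16; hence R3C1 = 2.
Cage e has product 12, leaving R3C2 = 4.
Row 4 already has 2, which forces R4C1 = 1.
Cage e needs product 12; hence R4C2 = 3.
Completed grid: 3 1 2 4 / 4 2 3 1 / 2 4 1 3 / 1 3 4 2.

3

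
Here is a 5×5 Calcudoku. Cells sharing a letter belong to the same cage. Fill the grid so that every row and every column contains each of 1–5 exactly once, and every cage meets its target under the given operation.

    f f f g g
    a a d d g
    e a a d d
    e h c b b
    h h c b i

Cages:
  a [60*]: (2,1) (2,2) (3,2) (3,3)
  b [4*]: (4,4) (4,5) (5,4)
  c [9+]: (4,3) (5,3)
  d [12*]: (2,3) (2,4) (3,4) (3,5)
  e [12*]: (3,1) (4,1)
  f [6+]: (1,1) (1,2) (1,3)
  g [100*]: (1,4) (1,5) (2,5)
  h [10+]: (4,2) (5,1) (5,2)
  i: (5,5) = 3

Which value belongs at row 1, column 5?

The 3 cells of cage g must have product 100, leaving (1,4) = 5.
Cage g has product 100, so (1,5) = 4.
Cage g needs product 100, so (2,5) = 5.
Cage i is a single given cell, leaving (5,5) = 3.
In row 4, 2 can only go at (4,5), so (4,5) = 2.
Column 5 already has 2, leaving (3,5) = 1.
Cage b needs product 4, which forces (4,4) = 1.
Cage b needs product 4; hence (5,4) = 2.
Cage d has product 12, so (2,3) = 1.
Row 2 needs a 4, and only (2,4) is open for it.
Column 4 now contains 4, so (3,4) = 3.
Row 3 already has 3; hence (3,1) = 4.
The two cells of cage e must have product 12; hence (4,1) = 3.
Column 1 already has 3, so (2,1) = 2.
Cage a has product 60, so (2,2) = 3.
Column 1 already has 2, leaving (1,1) = 1.
Cage f has sum 6, leaving (1,2) = 2.
Cage f needs sum 6, which forces (1,3) = 3.
2 is placed in column 2; hence (3,2) = 5.
Row 3 now contains 5, which forces (3,3) = 2.
5 is placed in column 2, so (4,2) = 4.
4 is placed in row 4, which forces (4,3) = 5.
Column 1 already has 1, leaving (5,1) = 5.
Column 2 already has 4, leaving (5,2) = 1.
Column 3 now contains 5, which forces (5,3) = 4.
Completed grid: 1 2 3 5 4 / 2 3 1 4 5 / 4 5 2 3 1 / 3 4 5 1 2 / 5 1 4 2 3.

4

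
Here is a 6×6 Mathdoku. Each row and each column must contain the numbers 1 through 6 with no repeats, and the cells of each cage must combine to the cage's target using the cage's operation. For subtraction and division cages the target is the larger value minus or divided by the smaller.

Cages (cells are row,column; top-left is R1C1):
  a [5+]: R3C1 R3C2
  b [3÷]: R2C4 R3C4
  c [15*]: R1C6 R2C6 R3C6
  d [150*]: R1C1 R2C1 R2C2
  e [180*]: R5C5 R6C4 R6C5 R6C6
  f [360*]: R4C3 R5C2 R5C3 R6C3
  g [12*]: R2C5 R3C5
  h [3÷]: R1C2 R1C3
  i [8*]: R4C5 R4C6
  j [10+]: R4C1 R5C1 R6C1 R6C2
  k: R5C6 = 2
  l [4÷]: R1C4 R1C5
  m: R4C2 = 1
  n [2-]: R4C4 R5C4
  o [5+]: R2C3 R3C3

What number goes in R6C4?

Cage d needs product 150, leaving R1C1 = 5.
Cage d has product 150, which forces R2C1 = 6.
Cage d has product 150, leaving R2C2 = 5.
Cage m is given, which forces R4C2 = 1.
Cage k is given, leaving R5C6 = 2.
The 3 cells of cage c must have product 15, leaving R3C6 = 5.
Cage i needs two cells with product 8, leaving R4C5 = 2.
2 is placed in column 6, which forces R4C6 = 4.
Row 4 already has 4, leaving R4C1 = 3.
Row 3 needs a 6, and only R3C4 is open for it.
The two cells of cage b must have quotient 3, leaving R2C4 = 2.
6 is placed in column 4, leaving R4C4 = 5.
Cage n needs two cells with difference 2; hence R5C4 = 3.
Row 4 already has 5, which forces R4C3 = 6.
The 4 cells of cage f must have product 360; hence R5C3 = 5.
Cage e has product 180, which forces R5C5 = 6.
Cage e needs product 180; hence R6C4 = 1.
Cage e has product 180, which forces R6C5 = 5.
Cage e needs product 180; hence R6C6 = 6.
1 is placed in column 4, leaving R1C4 = 4.
Cage l needs two cells with quotient 4, so R1C5 = 1.
1 is placed in row 1, which forces R1C6 = 3.
Column 6 already has 3, leaving R2C6 = 1.
Cage j has sum 10, leaving R5C1 = 1.
6 is placed in row 5; hence R5C2 = 4.
Column 2 already has 4, which forces R6C2 = 2.
The 4 cells of cage f must have product 360, which forces R6C3 = 3.
3 is placed in row 1, which forces R1C2 = 6.
1 is placed in row 1; hence R1C3 = 2.
Column 3 now contains 3, so R2C3 = 4.
4 is placed in row 2, which forces R2C5 = 3.
Column 1 now contains 1, so R3C1 = 2.
Column 2 already has 4, which forces R3C2 = 3.
Cage o needs two cells with sum 5, leaving R3C3 = 1.
Column 5 now contains 3; hence R3C5 = 4.
Row 6 already has 2, which forces R6C1 = 4.
Completed grid: 5 6 2 4 1 3 / 6 5 4 2 3 1 / 2 3 1 6 4 5 / 3 1 6 5 2 4 / 1 4 5 3 6 2 / 4 2 3 1 5 6.

1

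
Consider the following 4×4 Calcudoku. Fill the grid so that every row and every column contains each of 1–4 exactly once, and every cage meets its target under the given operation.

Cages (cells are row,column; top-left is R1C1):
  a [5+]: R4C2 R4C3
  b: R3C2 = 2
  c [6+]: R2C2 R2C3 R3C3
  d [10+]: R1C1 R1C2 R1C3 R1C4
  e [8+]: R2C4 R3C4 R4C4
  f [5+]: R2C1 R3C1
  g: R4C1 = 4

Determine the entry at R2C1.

2

Cage b is a single given cell; hence R3C2 = 2.
G is a freebie, so R4C1 = 4.
The two cells of cage f must have sum 5, so R2C1 = 2.
2 is placed in row 2, so R2C3 = 4.
Cage f's pair has sum 5, leaving R3C1 = 3.
Row 3 already has 3, so R3C3 = 1.
1 is placed in row 3, leaving R3C4 = 4.
Cage a needs two cells with sum 5; hence R4C2 = 3.
Cage a's pair has sum 5, which forces R4C3 = 2.
Row 4 now contains 3; hence R4C4 = 1.
3 is placed in column 1, so R1C1 = 1.
The 4 cells of cage d must have sum 10; hence R1C2 = 4.
2 is placed in column 3, which forces R1C3 = 3.
Cage d needs sum 10; hence R1C4 = 2.
3 is placed in column 2, so R2C2 = 1.
Column 4 already has 1, so R2C4 = 3.
The full grid is 1 4 3 2 / 2 1 4 3 / 3 2 1 4 / 4 3 2 1.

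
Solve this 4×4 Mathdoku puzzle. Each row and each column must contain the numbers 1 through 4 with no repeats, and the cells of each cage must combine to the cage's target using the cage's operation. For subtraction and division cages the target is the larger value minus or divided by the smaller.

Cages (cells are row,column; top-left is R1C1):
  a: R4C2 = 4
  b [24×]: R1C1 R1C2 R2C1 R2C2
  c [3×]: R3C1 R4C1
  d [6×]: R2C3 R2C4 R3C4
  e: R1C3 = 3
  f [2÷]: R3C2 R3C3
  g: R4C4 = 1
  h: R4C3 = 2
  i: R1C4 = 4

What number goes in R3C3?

4

Cage e is given, which forces R1C3 = 3.
Cage i is given, leaving R1C4 = 4.
Cage a is given, which forces R4C2 = 4.
Cage h is a single given cell, which forces R4C3 = 2.
G is a freebie, which forces R4C4 = 1.
Cage b has product 24; hence R2C1 = 4.
The 4 cells of cage b must have product 24; hence R2C2 = 3.
2 is placed in column 3, which forces R2C3 = 1.
3 is placed in row 2, so R2C4 = 2.
Cage c needs two cells with product 3; hence R3C1 = 1.
Cage f needs two cells with quotient 2, leaving R3C2 = 2.
1 is placed in column 3; hence R3C3 = 4.
Column 4 already has 2, leaving R3C4 = 3.
Row 4 now contains 1, which forces R4C1 = 3.
Column 1 already has 1, leaving R1C1 = 2.
Column 2 now contains 2; hence R1C2 = 1.
The full grid is 2 1 3 4 / 4 3 1 2 / 1 2 4 3 / 3 4 2 1.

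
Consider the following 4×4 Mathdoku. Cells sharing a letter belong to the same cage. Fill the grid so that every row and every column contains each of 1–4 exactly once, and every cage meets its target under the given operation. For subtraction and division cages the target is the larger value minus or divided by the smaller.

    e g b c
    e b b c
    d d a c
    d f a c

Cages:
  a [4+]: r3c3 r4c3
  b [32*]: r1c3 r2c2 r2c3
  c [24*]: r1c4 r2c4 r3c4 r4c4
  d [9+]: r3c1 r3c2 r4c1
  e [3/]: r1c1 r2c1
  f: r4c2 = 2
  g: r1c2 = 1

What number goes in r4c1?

Cage g is a single given cell, which forces r1c2 = 1.
The 3 cells of cage b must have product 32, which forces r1c3 = 4.
Cage b needs product 32; hence r2c2 = 4.
The 3 cells of cage b must have product 32, which forces r2c3 = 2.
Cage f is given, leaving r4c2 = 2.
1 is placed in row 1, leaving r1c1 = 3.
Row 1 now contains 3, which forces r1c4 = 2.
The two cells of cage e must have quotient 3, which forces r2c1 = 1.
1 is placed in row 2, leaving r2c4 = 3.
Cage d has sum 9, which forces r3c1 = 2.
Column 2 already has 2, which forces r3c2 = 3.
Row 3 now contains 3, which forces r3c3 = 1.
1 is placed in row 3; hence r3c4 = 4.
The 3 cells of cage d must have sum 9, so r4c1 = 4.
1 is placed in column 3, which forces r4c3 = 3.
Column 4 now contains 4, which forces r4c4 = 1.
Completed grid: 3 1 4 2 / 1 4 2 3 / 2 3 1 4 / 4 2 3 1.

4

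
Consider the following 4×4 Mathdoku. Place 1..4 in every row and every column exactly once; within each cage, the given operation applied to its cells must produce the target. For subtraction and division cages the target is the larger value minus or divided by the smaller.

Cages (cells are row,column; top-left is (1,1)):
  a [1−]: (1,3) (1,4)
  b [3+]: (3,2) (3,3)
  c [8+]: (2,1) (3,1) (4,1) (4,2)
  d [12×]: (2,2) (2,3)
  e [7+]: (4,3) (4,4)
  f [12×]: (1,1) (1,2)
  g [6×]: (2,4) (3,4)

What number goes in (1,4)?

1

The only place for 1 in row 2 is (2,1).
In row 2, 2 can only go at (2,4), so (2,4) = 2.
2 is placed in column 4, so (3,4) = 3.
Column 4 already has 3; hence (4,4) = 4.
Cage a needs two cells with difference 1, leaving (1,3) = 2.
Column 4 now contains 4, which forces (1,4) = 1.
Column 3 now contains 2, so (3,3) = 1.
Row 4 now contains 4, which forces (4,3) = 3.
Cage d's pair has product 12; hence (2,2) = 3.
3 is placed in column 3; hence (2,3) = 4.
Cage c has sum 8, which forces (3,1) = 4.
Row 3 already has 1, leaving (3,2) = 2.
Row 4 already has 3, which forces (4,1) = 2.
Cage c has sum 8, which forces (4,2) = 1.
Column 1 already has 4; hence (1,1) = 3.
3 is placed in column 2, so (1,2) = 4.
Filled in: 3 4 2 1 / 1 3 4 2 / 4 2 1 3 / 2 1 3 4.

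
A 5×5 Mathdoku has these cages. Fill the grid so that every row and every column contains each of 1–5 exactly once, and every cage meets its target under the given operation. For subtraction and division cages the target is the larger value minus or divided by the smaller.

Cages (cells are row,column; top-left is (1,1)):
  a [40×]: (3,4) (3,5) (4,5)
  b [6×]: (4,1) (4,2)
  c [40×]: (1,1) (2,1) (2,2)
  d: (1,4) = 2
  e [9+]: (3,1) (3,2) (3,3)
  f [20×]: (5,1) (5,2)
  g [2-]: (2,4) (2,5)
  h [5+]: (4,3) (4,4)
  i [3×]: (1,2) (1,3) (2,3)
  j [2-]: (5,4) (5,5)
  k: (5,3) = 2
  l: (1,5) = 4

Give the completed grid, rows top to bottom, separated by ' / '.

Cage i needs product 3, leaving (1,2) = 1.
The 3 cells of cage i must have product 3, leaving (1,3) = 3.
Cage d is given, leaving (1,4) = 2.
Cage l is given, so (1,5) = 4.
The 3 cells of cage i must have product 3; hence (2,3) = 1.
Cage k is a single given cell, which forces (5,3) = 2.
4 is placed in row 1, which forces (1,1) = 5.
The 3 cells of cage a must have product 40, so (3,4) = 4.
Column 3 already has 2; hence (4,3) = 4.
Cage h's pair has sum 5, leaving (4,4) = 1.
Column 1 already has 5, so (5,1) = 4.
Row 5 now contains 4; hence (5,2) = 5.
Row 5 now contains 5, leaving (5,4) = 3.
Row 5 now contains 3; hence (5,5) = 1.
Column 1 now contains 4, which forces (2,1) = 2.
Cage c needs product 40, leaving (2,2) = 4.
Column 4 already has 3, which forces (2,4) = 5.
Cage g's pair has difference 2; hence (2,5) = 3.
Cage e needs sum 9, leaving (3,1) = 1.
Cage e needs sum 9, leaving (3,2) = 3.
Row 3 already has 4, so (3,3) = 5.
Row 3 now contains 5, which forces (3,5) = 2.
Column 1 already has 2, so (4,1) = 3.
3 is placed in column 2, which forces (4,2) = 2.
Column 5 now contains 2, so (4,5) = 5.

5 1 3 2 4 / 2 4 1 5 3 / 1 3 5 4 2 / 3 2 4 1 5 / 4 5 2 3 1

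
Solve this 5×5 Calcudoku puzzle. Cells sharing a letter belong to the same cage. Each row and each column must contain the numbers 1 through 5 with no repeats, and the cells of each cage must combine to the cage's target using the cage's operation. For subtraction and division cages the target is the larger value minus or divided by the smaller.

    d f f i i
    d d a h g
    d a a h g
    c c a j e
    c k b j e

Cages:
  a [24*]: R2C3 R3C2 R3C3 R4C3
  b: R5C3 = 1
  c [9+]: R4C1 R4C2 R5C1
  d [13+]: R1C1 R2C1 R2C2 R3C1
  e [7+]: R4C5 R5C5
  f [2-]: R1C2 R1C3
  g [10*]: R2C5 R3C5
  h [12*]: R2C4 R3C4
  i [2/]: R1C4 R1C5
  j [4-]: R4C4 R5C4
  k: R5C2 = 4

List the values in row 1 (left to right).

Cage k is given, which forces R5C2 = 4.
Cage b is a single given cell; hence R5C3 = 1.
Row 5 now contains 1, which forces R5C4 = 5.
Cage a has product 24; hence R3C2 = 1.
Column 4 already has 5, so R4C4 = 1.
Row 2 needs a 1, and only R2C1 is open for it.
The only place for 1 in row 1 is R1C5.
Cage i's pair has quotient 2; hence R1C4 = 2.
Row 1 needs a 4, and only R1C1 is open for it.
Column 1 already has 4, which forces R4C1 = 5.
The 3 cells of cage c must have sum 9, so R4C2 = 2.
Row 4 already has 5, which forces R4C5 = 4.
Cage c needs sum 9; hence R5C1 = 2.
Row 5 already has 2, which forces R5C5 = 3.
Cage d needs sum 13, which forces R2C2 = 5.
Row 2 now contains 5, leaving R2C5 = 2.
Column 1 already has 5, so R3C1 = 3.
Row 3 now contains 3, leaving R3C4 = 4.
Column 5 already has 2, so R3C5 = 5.
4 is placed in row 4, which forces R4C3 = 3.
5 is placed in column 2, so R1C2 = 3.
Column 3 already has 3, which forces R1C3 = 5.
Row 2 already has 2, which forces R2C3 = 4.
Column 4 now contains 4, which forces R2C4 = 3.
4 is placed in row 3, which forces R3C3 = 2.
The full grid is 4 3 5 2 1 / 1 5 4 3 2 / 3 1 2 4 5 / 5 2 3 1 4 / 2 4 1 5 3.

4 3 5 2 1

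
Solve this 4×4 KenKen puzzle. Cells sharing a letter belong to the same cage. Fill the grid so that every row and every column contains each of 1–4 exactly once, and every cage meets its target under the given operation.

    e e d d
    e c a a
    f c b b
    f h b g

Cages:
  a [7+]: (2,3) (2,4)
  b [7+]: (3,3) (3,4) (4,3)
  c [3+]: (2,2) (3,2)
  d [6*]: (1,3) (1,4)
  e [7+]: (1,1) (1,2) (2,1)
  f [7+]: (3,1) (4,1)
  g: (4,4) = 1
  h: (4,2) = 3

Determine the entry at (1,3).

3

Cage h is a single given cell; hence (4,2) = 3.
G is a freebie, so (4,4) = 1.
The two cells of cage f must have sum 7, which forces (3,1) = 3.
Row 3 already has 3, leaving (3,3) = 1.
Row 4 now contains 3, leaving (4,1) = 4.
4 is placed in row 4, leaving (4,3) = 2.
Cage e needs sum 7, so (1,2) = 4.
Column 3 already has 2, which forces (1,3) = 3.
Cage d needs two cells with product 6; hence (1,4) = 2.
Cage c needs two cells with sum 3, so (2,2) = 1.
Column 3 already has 3, which forces (2,3) = 4.
4 is placed in row 2, so (2,4) = 3.
1 is placed in row 3, so (3,2) = 2.
The 3 cells of cage b must have sum 7; hence (3,4) = 4.
Row 1 already has 2, which forces (1,1) = 1.
Row 2 now contains 1, leaving (2,1) = 2.
Filled in: 1 4 3 2 / 2 1 4 3 / 3 2 1 4 / 4 3 2 1.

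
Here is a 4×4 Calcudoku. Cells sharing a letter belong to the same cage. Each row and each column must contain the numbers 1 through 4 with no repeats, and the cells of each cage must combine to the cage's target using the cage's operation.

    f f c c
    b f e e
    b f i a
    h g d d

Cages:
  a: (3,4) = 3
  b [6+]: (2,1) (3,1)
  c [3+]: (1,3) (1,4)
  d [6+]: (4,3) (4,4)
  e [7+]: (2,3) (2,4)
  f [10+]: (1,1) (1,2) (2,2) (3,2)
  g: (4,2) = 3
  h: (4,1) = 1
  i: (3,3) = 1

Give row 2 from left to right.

2 1 3 4

Cage i is given, leaving (3,3) = 1.
Cage a is given, so (3,4) = 3.
H is a freebie; hence (4,1) = 1.
Cage g is given; hence (4,2) = 3.
The 4 cells of cage f must have sum 10, which forces (1,1) = 3.
Column 3 now contains 1; hence (1,3) = 2.
Cage c needs two cells with sum 3, which forces (1,4) = 1.
The two cells of cage e must have sum 7, which forces (2,3) = 3.
3 is placed in column 4, leaving (2,4) = 4.
2 is placed in column 3; hence (4,3) = 4.
4 is placed in column 4, leaving (4,4) = 2.
1 is placed in row 1, so (1,2) = 4.
Row 2 now contains 4, which forces (2,1) = 2.
Cage f has sum 10; hence (2,2) = 1.
Cage b needs two cells with sum 6; hence (3,1) = 4.
Cage f needs sum 10, which forces (3,2) = 2.
Completed grid: 3 4 2 1 / 2 1 3 4 / 4 2 1 3 / 1 3 4 2.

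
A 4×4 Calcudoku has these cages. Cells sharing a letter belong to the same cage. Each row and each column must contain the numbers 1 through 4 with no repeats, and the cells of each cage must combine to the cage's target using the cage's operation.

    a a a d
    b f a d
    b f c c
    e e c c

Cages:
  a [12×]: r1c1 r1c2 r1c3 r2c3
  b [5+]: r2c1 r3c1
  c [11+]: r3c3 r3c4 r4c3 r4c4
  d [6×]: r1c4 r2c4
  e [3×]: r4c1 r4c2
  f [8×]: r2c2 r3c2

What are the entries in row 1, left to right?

Column 4 needs a 1, and only r3c4 is open for it.
Cage c needs sum 11, leaving r3c3 = 4.
Cage c has sum 11; hence r4c3 = 2.
Cage c needs sum 11; hence r4c4 = 4.
Cage a needs product 12, so r1c3 = 3.
Row 1 now contains 3, so r1c4 = 2.
Cage f's pair has product 8, leaving r2c2 = 4.
2 is placed in column 3, leaving r2c3 = 1.
Column 4 now contains 2, so r2c4 = 3.
4 is placed in row 3, so r3c2 = 2.
Cage a has product 12, which forces r1c1 = 4.
4 is placed in column 2; hence r1c2 = 1.
Row 2 now contains 3, which forces r2c1 = 2.
Row 3 now contains 2, so r3c1 = 3.
3 is placed in column 1, leaving r4c1 = 1.
1 is placed in column 2, leaving r4c2 = 3.
The full grid is 4 1 3 2 / 2 4 1 3 / 3 2 4 1 / 1 3 2 4.

4 1 3 2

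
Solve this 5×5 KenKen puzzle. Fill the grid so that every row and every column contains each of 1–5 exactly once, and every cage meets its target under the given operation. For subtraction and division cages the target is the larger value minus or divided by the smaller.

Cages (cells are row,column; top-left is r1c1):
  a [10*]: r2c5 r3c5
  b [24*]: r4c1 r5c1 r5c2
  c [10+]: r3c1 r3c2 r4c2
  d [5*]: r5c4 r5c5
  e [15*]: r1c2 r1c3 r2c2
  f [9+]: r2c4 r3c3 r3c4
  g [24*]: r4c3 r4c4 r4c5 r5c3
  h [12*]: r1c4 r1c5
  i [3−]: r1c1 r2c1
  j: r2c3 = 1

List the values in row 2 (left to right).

5 3 1 4 2

Cage j is given, leaving r2c3 = 1.
Cage e needs product 15, leaving r1c2 = 1.
The only place for 2 in row 1 is r1c1.
Column 1 now contains 2, which forces r2c1 = 5.
5 is placed in row 2, which forces r2c2 = 3.
5 is placed in row 2, which forces r2c5 = 2.
Column 5 now contains 2; hence r3c5 = 5.
Cage b needs product 24, so r5c2 = 2.
Column 5 already has 5; hence r5c5 = 1.
Cage e has product 15; hence r1c3 = 5.
Row 2 now contains 2, which forces r2c4 = 4.
The 3 cells of cage c must have sum 10, which forces r3c1 = 1.
Column 2 already has 2, which forces r3c2 = 4.
Cage c has sum 10, leaving r4c2 = 5.
The 4 cells of cage g must have product 24, so r4c3 = 2.
The 4 cells of cage g must have product 24, leaving r4c4 = 1.
1 is placed in row 5; hence r5c4 = 5.
Column 4 already has 4, leaving r1c4 = 3.
Cage h needs two cells with product 12; hence r1c5 = 4.
Column 3 now contains 2, so r3c3 = 3.
Cage f has sum 9, which forces r3c4 = 2.
Column 5 already has 4, so r4c5 = 3.
3 is placed in column 3; hence r5c3 = 4.
Row 4 now contains 3, leaving r4c1 = 4.
Row 5 already has 4, which forces r5c1 = 3.
Filled in: 2 1 5 3 4 / 5 3 1 4 2 / 1 4 3 2 5 / 4 5 2 1 3 / 3 2 4 5 1.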